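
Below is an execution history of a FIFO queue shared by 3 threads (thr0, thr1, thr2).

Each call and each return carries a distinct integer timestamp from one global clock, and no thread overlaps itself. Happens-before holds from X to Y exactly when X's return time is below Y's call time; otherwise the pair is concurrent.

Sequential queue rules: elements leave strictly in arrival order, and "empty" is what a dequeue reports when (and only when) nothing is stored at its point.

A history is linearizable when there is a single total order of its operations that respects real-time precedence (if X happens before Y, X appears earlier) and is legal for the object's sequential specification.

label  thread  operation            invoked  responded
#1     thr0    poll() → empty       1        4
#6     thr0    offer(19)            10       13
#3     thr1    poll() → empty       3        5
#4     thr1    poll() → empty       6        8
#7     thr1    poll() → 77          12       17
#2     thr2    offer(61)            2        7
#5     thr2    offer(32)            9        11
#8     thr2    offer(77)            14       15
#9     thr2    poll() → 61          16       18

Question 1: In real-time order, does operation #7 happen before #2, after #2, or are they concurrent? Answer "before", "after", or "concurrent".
Answer: after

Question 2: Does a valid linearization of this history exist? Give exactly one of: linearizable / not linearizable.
not linearizable

already the first 17 events (up to #7's response at time 17) admit no linearization; the first 16 still do
all 40 real-time-respecting orders fail — 8 completed FIFO queue operations, no legal replay
no escape via the 1 pending operation (#9): every completion choice fails
take #1, #2, #3, #4, #5, #6, #7, #8 (pending dropped): step 3 already fails, because #3 poll() → empty cannot occur there
take #1, #2, #3, #4, #5, #6, #8, #7 (pending dropped): step 3 already fails, because #3 poll() → empty cannot occur there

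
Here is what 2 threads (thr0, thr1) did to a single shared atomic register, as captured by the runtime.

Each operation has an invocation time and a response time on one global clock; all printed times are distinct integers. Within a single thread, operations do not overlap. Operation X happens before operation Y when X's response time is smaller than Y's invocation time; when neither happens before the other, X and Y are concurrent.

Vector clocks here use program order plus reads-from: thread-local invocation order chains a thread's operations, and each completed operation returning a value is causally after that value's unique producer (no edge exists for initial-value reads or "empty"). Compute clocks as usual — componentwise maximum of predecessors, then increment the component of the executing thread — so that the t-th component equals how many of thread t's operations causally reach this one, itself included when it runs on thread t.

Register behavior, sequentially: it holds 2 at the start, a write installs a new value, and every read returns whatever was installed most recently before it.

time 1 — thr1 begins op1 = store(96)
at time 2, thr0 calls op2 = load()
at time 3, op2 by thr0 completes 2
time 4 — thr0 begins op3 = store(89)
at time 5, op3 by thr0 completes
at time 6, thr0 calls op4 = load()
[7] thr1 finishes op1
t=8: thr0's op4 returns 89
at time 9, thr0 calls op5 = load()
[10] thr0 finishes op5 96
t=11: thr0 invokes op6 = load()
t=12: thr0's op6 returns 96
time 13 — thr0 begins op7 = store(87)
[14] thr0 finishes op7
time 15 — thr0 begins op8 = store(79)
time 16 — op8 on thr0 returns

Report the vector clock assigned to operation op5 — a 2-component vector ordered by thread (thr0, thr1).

(4, 1)

no predecessors for op1 (invoked 1): thr1 increments from zero → (0, 1)
no predecessors for op2 (invoked 2): thr0 increments from zero → (1, 0)
invoked at 4, op3 merges VC(op2)=(1, 0) and bumps thr0's slot → (2, 0)
invoked at 6, op4 merges VC(op3)=(2, 0) and bumps thr0's slot → (3, 0)
invoked at 9, op5 merges VC(op1)=(0, 1), VC(op4)=(3, 0) and bumps thr0's slot → (4, 1)
invoked at 11, op6 merges VC(op1)=(0, 1), VC(op5)=(4, 1) and bumps thr0's slot → (5, 1)
invoked at 13, op7 merges VC(op6)=(5, 1) and bumps thr0's slot → (6, 1)
invoked at 15, op8 merges VC(op7)=(6, 1) and bumps thr0's slot → (7, 1)
target: VC(op5) = (4, 1)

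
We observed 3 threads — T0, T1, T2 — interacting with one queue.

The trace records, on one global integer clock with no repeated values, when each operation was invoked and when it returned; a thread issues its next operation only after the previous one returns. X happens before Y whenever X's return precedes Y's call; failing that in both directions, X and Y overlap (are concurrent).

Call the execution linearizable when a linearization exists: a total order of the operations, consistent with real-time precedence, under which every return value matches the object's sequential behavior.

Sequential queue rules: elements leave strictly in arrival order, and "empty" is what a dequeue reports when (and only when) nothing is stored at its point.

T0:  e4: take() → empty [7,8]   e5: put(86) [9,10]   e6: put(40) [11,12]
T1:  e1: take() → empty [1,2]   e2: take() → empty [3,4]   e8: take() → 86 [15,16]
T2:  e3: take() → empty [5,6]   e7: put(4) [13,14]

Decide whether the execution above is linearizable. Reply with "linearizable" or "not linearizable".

one valid linearization: e1, e2, e3, e4, e5, e6, e7, e8
step 1: e1 take() → empty — queue <>
step 2: e2 take() → empty — queue <>
step 3: e3 take() → empty — queue <>
step 4: e4 take() → empty — queue <>
step 5: e5 put(86) — queue <86>
step 6: e6 put(40) — queue <86,40>
step 7: e7 put(4) — queue <86,40,4>
step 8: e8 take() → 86 — queue <40,4>

linearizable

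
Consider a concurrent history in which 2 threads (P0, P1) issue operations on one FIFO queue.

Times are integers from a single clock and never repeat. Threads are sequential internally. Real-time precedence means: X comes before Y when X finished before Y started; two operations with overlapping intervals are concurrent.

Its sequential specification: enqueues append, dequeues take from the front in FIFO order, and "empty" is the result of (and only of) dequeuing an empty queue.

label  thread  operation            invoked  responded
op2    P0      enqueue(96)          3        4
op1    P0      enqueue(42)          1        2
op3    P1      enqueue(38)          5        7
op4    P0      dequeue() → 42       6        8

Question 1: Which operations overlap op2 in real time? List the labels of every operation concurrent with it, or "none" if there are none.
Answer: none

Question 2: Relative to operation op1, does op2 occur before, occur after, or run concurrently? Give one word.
Answer: after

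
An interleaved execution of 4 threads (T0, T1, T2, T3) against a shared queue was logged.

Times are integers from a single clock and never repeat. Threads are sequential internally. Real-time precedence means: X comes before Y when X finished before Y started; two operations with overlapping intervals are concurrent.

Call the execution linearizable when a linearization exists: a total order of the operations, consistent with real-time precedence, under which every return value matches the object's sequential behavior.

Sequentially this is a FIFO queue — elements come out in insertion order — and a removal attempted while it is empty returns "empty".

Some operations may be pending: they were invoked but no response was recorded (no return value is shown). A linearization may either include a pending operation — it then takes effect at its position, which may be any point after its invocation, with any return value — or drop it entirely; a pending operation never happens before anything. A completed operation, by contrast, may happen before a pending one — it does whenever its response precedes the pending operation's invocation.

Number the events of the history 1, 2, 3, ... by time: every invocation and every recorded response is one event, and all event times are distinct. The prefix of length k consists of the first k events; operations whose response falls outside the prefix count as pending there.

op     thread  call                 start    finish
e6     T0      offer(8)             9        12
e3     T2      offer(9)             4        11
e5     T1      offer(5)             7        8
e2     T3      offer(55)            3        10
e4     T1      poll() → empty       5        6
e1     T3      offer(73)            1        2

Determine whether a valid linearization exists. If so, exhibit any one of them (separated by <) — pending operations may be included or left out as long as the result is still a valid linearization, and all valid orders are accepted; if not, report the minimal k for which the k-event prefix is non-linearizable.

not linearizable — minimal violating prefix: 6 events

the violation lands at event 6, e4's response at time 6: events 1..5 linearize, events 1..6 do not
exactly one order of the 2 completed ops respects real time; the queue replay fails
completion choices over the 2 pending operations (e2, e3) were checked; none helps
sample order e1, e4 (pending dropped) stalls at step 2 — e4 poll() → empty has no legal effect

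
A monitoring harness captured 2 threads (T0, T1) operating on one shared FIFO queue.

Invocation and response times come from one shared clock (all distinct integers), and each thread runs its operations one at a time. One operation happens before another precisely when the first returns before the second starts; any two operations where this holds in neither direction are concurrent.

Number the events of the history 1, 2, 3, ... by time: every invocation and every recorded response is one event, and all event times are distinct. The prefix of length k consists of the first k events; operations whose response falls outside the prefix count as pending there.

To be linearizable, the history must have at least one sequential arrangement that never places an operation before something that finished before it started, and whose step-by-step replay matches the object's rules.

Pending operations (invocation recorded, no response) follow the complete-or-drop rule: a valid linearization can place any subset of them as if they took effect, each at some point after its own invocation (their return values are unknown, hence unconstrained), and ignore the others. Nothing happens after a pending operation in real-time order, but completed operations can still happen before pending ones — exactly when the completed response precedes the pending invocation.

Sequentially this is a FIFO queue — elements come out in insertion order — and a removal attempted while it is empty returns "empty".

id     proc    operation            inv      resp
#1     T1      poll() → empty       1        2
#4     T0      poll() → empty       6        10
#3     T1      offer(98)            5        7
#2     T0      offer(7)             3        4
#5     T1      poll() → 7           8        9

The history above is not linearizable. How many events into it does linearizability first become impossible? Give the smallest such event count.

events 1..9 are still linearizable — one witness is #1, #2, #3, #5:
1. #1 poll() → empty, leaving queue <>
2. #2 offer(7), leaving queue <7>
3. #3 offer(98), leaving queue <7,98>
4. #5 poll() → 7, leaving queue <98>
at event 10 (#4's time-10 response) nothing linearizes any more
for example #1, #2, #3, #4, #5 fails at step 4: #4 poll() → empty is not legal there
for example #1, #2, #3, #5, #4 fails at step 5: #4 poll() → empty is not legal there

10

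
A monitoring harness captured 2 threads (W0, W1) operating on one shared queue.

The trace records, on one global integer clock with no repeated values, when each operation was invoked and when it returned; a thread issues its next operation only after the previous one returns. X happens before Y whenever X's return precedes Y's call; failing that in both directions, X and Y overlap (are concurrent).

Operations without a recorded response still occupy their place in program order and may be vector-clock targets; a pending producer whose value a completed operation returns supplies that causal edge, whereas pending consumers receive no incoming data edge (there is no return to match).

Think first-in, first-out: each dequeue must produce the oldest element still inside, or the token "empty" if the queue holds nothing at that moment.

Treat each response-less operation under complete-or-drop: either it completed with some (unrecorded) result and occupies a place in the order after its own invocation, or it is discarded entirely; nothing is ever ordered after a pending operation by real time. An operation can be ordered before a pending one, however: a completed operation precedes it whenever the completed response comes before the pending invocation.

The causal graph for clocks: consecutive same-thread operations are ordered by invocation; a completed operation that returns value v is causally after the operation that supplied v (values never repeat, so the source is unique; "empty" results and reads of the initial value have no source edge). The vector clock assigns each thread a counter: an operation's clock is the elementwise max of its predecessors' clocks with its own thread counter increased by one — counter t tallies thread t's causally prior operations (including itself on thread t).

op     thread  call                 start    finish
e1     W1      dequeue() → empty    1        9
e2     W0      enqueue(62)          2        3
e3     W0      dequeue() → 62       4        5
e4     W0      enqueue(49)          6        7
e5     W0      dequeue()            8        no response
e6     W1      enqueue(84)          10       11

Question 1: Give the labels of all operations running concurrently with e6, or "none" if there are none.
e5

overlap test against e6 [10,11]: concurrent iff the interval meets 10..11
e1 [1,9]: before
e2 [2,3]: before
e3 [4,5]: before
e4 [6,7]: before
e5 [8,…): concurrent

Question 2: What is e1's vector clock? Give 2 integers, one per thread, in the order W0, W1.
(0, 1)

no predecessors for e1 (invoked 1): W1 increments from zero → (0, 1)
no predecessors for e2 (invoked 2): W0 increments from zero → (1, 0)
e6, invoked 10, takes VC(e1)=(0, 1) under max, adds 1 for W1 → (0, 2)
e3, invoked 4, takes VC(e2)=(1, 0) under max, adds 1 for W0 → (2, 0)
e4, invoked 6, takes VC(e3)=(2, 0) under max, adds 1 for W0 → (3, 0)
e5, invoked 8, takes VC(e4)=(3, 0) under max, adds 1 for W0 → (4, 0)
target: VC(e1) = (0, 1)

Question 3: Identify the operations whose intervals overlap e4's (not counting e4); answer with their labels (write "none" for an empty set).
e1

e4 runs from 6 to 7; window-overlapping ops are concurrent
e1 [1,9]: concurrent
e2 [2,3]: before
e3 [4,5]: before
e5 [8,…): after
e6 [10,11]: after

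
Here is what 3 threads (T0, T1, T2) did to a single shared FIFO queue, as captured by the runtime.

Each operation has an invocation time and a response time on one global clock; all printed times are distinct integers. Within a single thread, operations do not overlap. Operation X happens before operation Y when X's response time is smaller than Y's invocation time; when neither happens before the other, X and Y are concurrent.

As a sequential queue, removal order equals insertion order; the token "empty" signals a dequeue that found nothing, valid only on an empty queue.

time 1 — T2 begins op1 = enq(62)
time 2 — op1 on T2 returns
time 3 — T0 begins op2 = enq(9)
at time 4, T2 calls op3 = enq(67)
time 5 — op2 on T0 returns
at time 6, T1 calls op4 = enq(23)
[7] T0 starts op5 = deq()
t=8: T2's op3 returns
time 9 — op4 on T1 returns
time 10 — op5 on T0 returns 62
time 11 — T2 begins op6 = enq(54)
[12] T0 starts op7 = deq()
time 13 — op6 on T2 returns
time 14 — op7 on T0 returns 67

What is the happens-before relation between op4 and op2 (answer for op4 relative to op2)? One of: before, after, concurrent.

after

op4 spans [6,9], op2 spans [3,5]
resp(op2)=5 < inv(op4)=6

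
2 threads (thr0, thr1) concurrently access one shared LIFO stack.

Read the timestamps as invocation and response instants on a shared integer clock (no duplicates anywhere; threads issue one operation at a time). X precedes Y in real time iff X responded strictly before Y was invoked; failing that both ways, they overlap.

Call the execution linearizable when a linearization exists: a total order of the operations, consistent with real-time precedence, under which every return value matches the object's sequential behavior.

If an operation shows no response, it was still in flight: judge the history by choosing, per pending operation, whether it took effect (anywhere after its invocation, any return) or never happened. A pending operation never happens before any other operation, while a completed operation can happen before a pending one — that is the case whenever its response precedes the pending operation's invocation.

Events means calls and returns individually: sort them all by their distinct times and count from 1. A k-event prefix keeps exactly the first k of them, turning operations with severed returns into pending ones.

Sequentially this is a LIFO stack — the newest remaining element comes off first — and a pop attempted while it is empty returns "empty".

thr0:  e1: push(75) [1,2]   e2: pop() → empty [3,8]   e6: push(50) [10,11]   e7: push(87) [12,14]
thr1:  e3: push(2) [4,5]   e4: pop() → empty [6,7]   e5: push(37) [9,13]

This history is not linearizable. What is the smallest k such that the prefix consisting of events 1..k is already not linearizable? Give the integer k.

one valid order for events 1..6 is e1, e2, e3:
after step 1 (e1 push(75)): stack <75>
after step 2 (e2 pop() (pending, included)): stack <>
after step 3 (e3 push(2)): stack <2>
at event 7 (e4's time-7 response) nothing linearizes any more
completion choices over the 1 pending operation (e2) were checked; none helps
for example e1, e3, e4 (pending dropped) fails at step 3: e4 pop() → empty is not legal there

7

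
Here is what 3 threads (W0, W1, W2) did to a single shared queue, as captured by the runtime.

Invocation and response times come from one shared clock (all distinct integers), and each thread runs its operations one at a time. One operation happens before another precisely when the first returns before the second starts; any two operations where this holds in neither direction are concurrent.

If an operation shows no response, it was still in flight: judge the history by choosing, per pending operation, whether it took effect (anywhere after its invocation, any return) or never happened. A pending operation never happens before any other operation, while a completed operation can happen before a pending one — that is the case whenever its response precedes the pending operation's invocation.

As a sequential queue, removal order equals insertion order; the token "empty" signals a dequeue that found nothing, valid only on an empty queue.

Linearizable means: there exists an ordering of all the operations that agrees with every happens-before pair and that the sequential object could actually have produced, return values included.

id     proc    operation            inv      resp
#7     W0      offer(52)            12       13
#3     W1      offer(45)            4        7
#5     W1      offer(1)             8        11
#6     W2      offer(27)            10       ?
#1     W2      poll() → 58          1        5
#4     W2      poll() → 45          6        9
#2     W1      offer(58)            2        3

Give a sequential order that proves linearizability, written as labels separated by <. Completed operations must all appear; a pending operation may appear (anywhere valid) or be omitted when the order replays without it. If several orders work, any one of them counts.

after step 1 (#2 offer(58)): queue <58>
after step 2 (#1 poll() → 58): queue <>
after step 3 (#3 offer(45)): queue <45>
after step 4 (#4 poll() → 45): queue <>
after step 5 (#5 offer(1)): queue <1>
after step 6 (#6 offer(27) (pending, included)): queue <1,27>
after step 7 (#7 offer(52)): queue <1,27,52>

#2 < #1 < #3 < #4 < #5 < #6 < #7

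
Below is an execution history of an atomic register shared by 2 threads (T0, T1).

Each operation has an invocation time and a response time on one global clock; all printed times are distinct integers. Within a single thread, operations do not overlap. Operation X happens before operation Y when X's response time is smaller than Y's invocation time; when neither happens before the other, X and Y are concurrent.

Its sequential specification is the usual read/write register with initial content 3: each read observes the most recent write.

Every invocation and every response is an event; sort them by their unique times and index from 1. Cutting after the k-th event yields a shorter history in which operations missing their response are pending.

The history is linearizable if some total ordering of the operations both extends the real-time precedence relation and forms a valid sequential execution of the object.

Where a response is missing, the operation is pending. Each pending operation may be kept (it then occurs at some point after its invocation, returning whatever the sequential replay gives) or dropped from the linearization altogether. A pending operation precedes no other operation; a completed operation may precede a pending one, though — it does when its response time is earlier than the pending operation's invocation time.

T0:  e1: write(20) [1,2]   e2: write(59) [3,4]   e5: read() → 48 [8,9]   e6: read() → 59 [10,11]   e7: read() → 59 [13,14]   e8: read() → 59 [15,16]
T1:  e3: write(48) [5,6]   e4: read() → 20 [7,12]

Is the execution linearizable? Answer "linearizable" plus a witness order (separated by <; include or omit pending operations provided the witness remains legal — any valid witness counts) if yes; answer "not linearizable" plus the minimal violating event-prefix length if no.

through event 10 a valid linearization exists; event 11 (e6 responding at time 11) ends that
a single order respects real time; the 5 completed atomic register operations fail replay along it
include/drop combinations of the 1 pending operation (e4) were all tried; none helps
take e1, e2, e3, e5, e6 (pending dropped): step 5 already fails, because e6 read() → 59 cannot occur there

not linearizable — minimal violating prefix: 11 events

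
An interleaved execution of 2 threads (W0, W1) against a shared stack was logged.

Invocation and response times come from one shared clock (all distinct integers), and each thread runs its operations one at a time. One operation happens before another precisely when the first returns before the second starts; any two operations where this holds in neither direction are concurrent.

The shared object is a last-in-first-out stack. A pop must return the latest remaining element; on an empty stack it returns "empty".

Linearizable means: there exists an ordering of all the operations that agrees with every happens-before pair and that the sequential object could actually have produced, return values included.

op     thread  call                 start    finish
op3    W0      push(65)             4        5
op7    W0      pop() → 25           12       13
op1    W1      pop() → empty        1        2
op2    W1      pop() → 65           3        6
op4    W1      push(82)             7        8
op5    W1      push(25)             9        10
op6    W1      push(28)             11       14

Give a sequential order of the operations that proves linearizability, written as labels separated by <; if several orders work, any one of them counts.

op1 < op3 < op2 < op4 < op5 < op7 < op6

after step 1 (op1 pop() → empty): stack <>
after step 2 (op3 push(65)): stack <65>
after step 3 (op2 pop() → 65): stack <>
after step 4 (op4 push(82)): stack <82>
after step 5 (op5 push(25)): stack <82,25>
after step 6 (op7 pop() → 25): stack <82>
after step 7 (op6 push(28)): stack <82,28>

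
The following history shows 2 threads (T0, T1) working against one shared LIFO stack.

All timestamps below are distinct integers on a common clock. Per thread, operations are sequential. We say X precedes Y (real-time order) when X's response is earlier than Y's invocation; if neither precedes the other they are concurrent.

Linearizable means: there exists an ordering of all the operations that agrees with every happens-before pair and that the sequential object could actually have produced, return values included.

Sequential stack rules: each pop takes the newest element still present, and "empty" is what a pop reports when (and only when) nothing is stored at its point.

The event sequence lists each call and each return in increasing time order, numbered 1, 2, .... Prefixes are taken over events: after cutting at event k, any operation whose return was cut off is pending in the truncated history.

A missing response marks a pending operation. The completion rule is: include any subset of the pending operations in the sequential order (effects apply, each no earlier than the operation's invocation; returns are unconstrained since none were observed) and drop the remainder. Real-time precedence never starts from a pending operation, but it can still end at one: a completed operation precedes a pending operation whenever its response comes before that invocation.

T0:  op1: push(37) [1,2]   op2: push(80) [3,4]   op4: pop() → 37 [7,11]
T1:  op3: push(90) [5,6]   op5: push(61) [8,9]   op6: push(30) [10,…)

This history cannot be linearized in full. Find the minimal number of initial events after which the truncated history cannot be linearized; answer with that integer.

11

events 1..10 are linearizable; a witness order is op1, op2, op3, op4, op5:
step 1: op1 push(37) — stack <37>
step 2: op2 push(80) — stack <37,80>
step 3: op3 push(90) — stack <37,80,90>
step 4: op4 pop() (pending, included) — stack <37,80>
step 5: op5 push(61) — stack <37,80,61>
with event 11 included (op4 responding at time 11), all real-time-consistent orders fail
completion choices over the 1 pending operation (op6) were checked; none helps
e.g. op1, op2, op3, op4, op5 (pending dropped): illegal at step 4, since op4 pop() → 37 cannot apply there
e.g. op1, op2, op3, op5, op4 (pending dropped): illegal at step 5, since op4 pop() → 37 cannot apply there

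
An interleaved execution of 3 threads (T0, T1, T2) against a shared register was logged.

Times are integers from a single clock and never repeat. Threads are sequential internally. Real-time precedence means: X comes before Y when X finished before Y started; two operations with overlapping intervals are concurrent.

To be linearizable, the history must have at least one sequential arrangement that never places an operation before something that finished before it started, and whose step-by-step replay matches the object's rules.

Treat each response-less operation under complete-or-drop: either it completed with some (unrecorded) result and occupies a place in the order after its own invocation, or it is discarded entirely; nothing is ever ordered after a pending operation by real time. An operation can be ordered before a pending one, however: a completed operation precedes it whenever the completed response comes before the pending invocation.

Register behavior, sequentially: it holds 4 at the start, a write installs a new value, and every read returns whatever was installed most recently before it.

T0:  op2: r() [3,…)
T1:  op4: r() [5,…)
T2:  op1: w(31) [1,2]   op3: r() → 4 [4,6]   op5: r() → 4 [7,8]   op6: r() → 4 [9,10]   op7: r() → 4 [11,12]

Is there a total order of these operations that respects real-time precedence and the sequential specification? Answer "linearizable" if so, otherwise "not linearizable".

cut after 5 events: linearizable; cut after 6 events (op3 responds, time 6): not linearizable
the completed operations (2 total) allow one real-time order; the register replay rejects it
include/drop combinations of the 2 pending operations (op2, op4) were all tried; none helps
take op1, op3 (pending dropped): step 2 already fails, because op3 r() → 4 cannot occur there

not linearizable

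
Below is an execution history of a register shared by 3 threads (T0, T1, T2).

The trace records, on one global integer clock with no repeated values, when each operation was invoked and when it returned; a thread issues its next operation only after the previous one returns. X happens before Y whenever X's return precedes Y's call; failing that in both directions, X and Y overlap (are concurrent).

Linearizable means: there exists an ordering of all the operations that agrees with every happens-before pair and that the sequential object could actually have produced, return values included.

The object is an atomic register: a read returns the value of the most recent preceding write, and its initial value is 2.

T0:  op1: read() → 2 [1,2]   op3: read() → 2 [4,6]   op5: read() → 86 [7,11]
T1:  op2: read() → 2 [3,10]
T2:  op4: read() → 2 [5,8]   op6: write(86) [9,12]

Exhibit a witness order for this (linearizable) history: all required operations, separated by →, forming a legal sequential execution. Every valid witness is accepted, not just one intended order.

after step 1 (op1 read() → 2): value 2
after step 2 (op2 read() → 2): value 2
after step 3 (op3 read() → 2): value 2
after step 4 (op4 read() → 2): value 2
after step 5 (op6 write(86)): value 86
after step 6 (op5 read() → 86): value 86

op1 → op2 → op3 → op4 → op6 → op5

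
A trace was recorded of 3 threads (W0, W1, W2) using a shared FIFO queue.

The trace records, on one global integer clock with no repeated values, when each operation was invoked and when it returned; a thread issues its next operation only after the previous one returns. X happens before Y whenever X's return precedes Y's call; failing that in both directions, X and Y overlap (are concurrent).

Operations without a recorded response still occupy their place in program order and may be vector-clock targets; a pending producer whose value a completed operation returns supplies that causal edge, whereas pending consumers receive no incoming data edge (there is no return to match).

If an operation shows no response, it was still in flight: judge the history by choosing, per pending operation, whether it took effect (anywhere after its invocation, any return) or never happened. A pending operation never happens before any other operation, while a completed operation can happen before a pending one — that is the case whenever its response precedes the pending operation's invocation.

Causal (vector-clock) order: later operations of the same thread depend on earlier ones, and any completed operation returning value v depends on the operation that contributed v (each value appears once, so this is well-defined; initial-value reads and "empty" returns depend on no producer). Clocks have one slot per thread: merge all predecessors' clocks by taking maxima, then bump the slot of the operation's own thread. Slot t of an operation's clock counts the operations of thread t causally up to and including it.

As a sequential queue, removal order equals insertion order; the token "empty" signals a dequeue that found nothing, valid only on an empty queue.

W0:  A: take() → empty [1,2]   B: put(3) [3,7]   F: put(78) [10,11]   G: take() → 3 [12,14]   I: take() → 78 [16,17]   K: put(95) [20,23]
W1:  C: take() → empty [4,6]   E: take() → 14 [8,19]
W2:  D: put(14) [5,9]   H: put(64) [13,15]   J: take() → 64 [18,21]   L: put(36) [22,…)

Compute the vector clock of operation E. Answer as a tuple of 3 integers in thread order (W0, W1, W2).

(0, 2, 1)

no predecessors for D (invoked 5): W2 increments from zero → (0, 0, 1)
no predecessors for C (invoked 4): W1 increments from zero → (0, 1, 0)
no predecessors for A (invoked 1): W0 increments from zero → (1, 0, 0)
merge at H (invoked 13): VC(D)=(0, 0, 1), own-thread bump on W2 → (0, 0, 2)
merge at B (invoked 3): VC(A)=(1, 0, 0), own-thread bump on W0 → (2, 0, 0)
merge at J (invoked 18): VC(H)=(0, 0, 2), own-thread bump on W2 → (0, 0, 3)
merge at E (invoked 8): VC(C)=(0, 1, 0), VC(D)=(0, 0, 1), own-thread bump on W1 → (0, 2, 1)
merge at F (invoked 10): VC(B)=(2, 0, 0), own-thread bump on W0 → (3, 0, 0)
merge at L (invoked 22): VC(J)=(0, 0, 3), own-thread bump on W2 → (0, 0, 4)
merge at G (invoked 12): VC(B)=(2, 0, 0), VC(F)=(3, 0, 0), own-thread bump on W0 → (4, 0, 0)
merge at I (invoked 16): VC(F)=(3, 0, 0), VC(G)=(4, 0, 0), own-thread bump on W0 → (5, 0, 0)
merge at K (invoked 20): VC(I)=(5, 0, 0), own-thread bump on W0 → (6, 0, 0)
target: VC(E) = (0, 2, 1)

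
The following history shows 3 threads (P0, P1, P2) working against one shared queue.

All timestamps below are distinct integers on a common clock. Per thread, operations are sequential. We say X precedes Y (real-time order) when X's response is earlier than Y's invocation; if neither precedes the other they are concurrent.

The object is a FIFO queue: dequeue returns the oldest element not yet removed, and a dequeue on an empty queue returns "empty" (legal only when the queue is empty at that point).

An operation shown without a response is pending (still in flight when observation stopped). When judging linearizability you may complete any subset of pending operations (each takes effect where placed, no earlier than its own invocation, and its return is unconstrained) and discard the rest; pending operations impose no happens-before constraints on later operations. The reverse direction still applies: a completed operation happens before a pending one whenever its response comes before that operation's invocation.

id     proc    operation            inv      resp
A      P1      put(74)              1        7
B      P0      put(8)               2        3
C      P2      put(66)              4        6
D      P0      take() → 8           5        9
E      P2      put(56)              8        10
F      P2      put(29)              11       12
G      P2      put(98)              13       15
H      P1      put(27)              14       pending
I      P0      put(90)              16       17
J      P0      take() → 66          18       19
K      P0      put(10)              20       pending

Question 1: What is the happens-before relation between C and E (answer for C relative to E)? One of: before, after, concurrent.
before

C spans [4,6], E spans [8,10]
resp(C)=6 < inv(E)=8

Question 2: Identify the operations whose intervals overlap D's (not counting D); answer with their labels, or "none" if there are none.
A, C, E

D runs from 5 to 9; window-overlapping ops are concurrent
A [1,7]: concurrent
B [2,3]: before
C [4,6]: concurrent
E [8,10]: concurrent
F [11,12]: after
G [13,15]: after
H [14,…): after
I [16,17]: after
J [18,19]: after
K [20,…): after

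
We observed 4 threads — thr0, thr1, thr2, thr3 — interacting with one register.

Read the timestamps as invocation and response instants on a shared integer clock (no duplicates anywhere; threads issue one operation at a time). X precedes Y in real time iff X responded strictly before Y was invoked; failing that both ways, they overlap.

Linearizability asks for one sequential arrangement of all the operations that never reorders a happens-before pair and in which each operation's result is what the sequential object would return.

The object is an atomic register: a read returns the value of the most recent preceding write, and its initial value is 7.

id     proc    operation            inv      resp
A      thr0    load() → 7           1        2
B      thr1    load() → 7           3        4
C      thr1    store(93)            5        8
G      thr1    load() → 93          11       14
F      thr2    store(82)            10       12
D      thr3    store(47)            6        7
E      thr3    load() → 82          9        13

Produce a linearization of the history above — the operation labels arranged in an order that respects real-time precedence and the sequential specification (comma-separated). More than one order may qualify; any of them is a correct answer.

step 1: A load() → 7 — value 7
step 2: B load() → 7 — value 7
step 3: D store(47) — value 47
step 4: C store(93) — value 93
step 5: G load() → 93 — value 93
step 6: F store(82) — value 82
step 7: E load() → 82 — value 82

A, B, D, C, G, F, E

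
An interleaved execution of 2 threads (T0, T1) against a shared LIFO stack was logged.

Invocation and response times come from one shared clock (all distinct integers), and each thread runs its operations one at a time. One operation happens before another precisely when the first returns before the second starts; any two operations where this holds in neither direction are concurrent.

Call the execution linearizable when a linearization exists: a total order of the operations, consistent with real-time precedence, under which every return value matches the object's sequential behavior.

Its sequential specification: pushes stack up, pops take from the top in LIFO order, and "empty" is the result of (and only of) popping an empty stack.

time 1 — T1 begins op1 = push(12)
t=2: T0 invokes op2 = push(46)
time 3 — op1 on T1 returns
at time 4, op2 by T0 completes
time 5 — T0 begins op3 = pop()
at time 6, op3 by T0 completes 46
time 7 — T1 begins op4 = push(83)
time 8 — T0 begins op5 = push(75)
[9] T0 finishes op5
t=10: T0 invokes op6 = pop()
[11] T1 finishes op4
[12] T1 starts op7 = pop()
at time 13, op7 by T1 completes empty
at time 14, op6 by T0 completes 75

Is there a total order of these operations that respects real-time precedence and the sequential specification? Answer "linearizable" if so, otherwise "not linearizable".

cut after 12 events: linearizable; cut after 13 events (op7 responds, time 13): not linearizable
6 completed operations, 4 real-time-consistent orders — every LIFO stack replay fails
every completion of the 1 pending operation (op6) was checked; none linearizes
for example op1, op2, op3, op4, op5, op7 (pending dropped) fails at step 6: op7 pop() → empty is not legal there
for example op1, op2, op3, op5, op4, op7 (pending dropped) fails at step 6: op7 pop() → empty is not legal there

not linearizable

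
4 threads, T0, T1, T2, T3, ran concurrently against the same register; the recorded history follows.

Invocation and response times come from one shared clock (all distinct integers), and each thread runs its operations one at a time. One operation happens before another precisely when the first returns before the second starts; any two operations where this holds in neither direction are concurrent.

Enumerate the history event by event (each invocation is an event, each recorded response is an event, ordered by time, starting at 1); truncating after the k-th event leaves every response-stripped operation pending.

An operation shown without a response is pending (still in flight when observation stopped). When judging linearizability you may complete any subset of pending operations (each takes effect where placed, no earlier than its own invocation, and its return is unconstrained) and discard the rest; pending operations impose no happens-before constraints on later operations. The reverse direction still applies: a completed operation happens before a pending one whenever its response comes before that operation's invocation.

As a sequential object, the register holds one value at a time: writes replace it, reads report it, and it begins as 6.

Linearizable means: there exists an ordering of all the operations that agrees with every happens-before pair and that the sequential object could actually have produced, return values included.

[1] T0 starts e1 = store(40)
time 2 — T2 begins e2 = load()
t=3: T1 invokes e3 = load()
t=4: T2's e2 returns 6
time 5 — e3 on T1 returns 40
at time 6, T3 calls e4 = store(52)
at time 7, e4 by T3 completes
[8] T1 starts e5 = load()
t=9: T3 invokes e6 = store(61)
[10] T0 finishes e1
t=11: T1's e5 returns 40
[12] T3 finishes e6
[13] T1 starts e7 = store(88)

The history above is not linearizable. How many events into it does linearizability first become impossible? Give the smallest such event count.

11

events 1..10 are still linearizable — one witness is e2, e1, e3, e4:
1. e2 load() → 6, leaving value 6
2. e1 store(40), leaving value 40
3. e3 load() → 40, leaving value 40
4. e4 store(52), leaving value 52
once event 11 joins (e5's response, time 11), exhaustive search finds no witness
completion choices over the 1 pending operation (e6) were checked; none helps
one such order, e1, e2, e3, e4, e5 (pending dropped), breaks at step 2 where e2 load() → 6 is illegal
one such order, e1, e3, e2, e4, e5 (pending dropped), breaks at step 3 where e2 load() → 6 is illegal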